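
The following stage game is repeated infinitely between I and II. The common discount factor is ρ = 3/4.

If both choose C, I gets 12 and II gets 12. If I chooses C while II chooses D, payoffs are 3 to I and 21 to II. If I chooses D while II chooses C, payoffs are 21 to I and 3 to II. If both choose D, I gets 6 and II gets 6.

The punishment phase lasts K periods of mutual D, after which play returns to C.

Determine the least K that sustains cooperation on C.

3

IC: ρ(1−ρ^K)/(1−ρ) ≥ (21−12)/(12−6) = 3/2.
With ρ = 3/4: need 1 − ρ^K ≥ 3/2·(1−3/4)/(3/4), i.e. ρ^K ≤ 0.5000.
Since (3/4)^2 = 0.5625 and (3/4)^3 = 0.4219, the smallest such K is 3.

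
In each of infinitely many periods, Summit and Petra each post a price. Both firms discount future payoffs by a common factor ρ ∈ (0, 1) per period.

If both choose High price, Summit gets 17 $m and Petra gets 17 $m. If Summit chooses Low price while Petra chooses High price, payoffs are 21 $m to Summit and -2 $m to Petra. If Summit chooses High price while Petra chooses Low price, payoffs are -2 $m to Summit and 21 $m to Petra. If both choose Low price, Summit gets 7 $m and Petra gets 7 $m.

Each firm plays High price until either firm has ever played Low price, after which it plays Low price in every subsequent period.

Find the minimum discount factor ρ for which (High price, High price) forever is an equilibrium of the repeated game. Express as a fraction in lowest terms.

Under grim trigger the critical discount factor is (T−C)/(T−P) with T = 21, C = 17, P = 7.
ρ* = (21−17)/(21−7) = 4/14 = 2/7.

2/7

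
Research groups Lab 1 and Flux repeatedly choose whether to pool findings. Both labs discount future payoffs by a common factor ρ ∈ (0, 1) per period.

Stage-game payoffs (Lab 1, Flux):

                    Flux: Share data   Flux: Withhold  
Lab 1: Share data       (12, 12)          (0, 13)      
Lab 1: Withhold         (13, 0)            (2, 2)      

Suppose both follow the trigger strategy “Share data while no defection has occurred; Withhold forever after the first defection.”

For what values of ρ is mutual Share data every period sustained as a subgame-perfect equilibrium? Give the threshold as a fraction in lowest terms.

1/11

12/(1−ρ) ≥ 13 + 2ρ/(1−ρ)
12 ≥ 13 − 11ρ
ρ ≥ 1/11.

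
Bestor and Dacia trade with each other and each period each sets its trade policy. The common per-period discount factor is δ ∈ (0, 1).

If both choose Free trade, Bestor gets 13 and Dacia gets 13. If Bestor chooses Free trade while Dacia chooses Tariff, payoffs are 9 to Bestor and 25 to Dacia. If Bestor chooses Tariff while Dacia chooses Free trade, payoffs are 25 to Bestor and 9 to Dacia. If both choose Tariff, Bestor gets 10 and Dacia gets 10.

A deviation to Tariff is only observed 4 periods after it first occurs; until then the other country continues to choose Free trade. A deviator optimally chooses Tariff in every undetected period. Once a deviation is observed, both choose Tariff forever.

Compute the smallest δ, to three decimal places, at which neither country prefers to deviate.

0.946

A deviator earns 25 for 4 periods, then 10 forever; cooperating earns 13 forever. Multiplying the IC by (1−δ):
13 ≥ 25(1−δ^4) + 10δ^4, so 15·δ^4 ≥ 12 and δ^4 ≥ 4/5.
δ ≥ (4/5)^(1/4) ≈ 0.946.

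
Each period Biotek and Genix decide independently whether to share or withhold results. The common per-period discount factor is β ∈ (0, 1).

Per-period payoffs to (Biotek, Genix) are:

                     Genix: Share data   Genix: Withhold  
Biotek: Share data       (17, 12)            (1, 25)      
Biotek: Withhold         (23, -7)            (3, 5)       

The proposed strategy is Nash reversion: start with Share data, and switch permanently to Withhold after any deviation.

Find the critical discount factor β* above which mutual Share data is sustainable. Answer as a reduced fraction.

Biotek: cooperation gives 17 each period; deviation gives 23 once then 3 forever.
  17/(1−β) ≥ 23 + 3β/(1−β) ⇒ β ≥ 6/20 = 3/10.
Genix: cooperation gives 12 each period; deviation gives 25 once then 5 forever.
  β ≥ 13/20.
Both must hold, so the binding constraint is Genix's: β ≥ 13/20.

13/20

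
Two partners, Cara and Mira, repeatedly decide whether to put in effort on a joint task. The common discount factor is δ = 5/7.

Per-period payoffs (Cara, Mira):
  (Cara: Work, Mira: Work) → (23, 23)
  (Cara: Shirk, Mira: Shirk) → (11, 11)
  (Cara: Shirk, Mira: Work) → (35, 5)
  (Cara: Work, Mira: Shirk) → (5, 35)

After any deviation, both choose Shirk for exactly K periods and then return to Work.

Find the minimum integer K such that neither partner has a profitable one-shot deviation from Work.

2

Need Σ_{k=1}^{K} δ^k ≥ (35−23)/(23−11) = 1.0000 at δ = 5/7.
At K = 1 the sum is 0.7143 < 1.0000; at K = 2 it is 1.2245 ≥ 1.0000.
So the minimum punishment length is K = 2.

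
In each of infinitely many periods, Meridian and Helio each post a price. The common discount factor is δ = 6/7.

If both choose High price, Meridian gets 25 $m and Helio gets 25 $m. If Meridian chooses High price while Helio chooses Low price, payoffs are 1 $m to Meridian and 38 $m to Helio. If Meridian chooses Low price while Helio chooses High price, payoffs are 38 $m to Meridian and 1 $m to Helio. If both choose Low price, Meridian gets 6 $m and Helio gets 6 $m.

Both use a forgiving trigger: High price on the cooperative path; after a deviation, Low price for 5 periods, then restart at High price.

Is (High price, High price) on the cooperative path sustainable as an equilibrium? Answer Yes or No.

Yes

A one-shot deviation gives 38 now, then 6 for 5 periods, then back to 25.
Gain from deviating: (38−25) today; loss: (25−6) in each of the next 5 periods.
No-deviation condition: (25−6)(δ+…+δ^5) ≥ 38−25, i.e. δ+…+δ^5 ≥ 13/19.
At δ = 6/7: δ+…+δ^5 = 3.2240 ≥ 0.6842.
So cooperation is sustainable.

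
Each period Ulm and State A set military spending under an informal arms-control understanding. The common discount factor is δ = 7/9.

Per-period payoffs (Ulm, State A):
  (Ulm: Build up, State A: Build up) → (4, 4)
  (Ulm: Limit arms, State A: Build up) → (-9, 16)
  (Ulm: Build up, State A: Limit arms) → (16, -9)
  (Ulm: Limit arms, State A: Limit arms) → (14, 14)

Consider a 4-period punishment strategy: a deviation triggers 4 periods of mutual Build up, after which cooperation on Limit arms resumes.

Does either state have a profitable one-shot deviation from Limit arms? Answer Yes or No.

No

A one-shot deviation gives 16 now, then 4 for 4 periods, then back to 14.
Gain from deviating: (16−14) today; loss: (14−4) in each of the next 4 periods.
No-deviation condition: (14−4)(δ+…+δ^4) ≥ 16−14, i.e. δ+…+δ^4 ≥ 1/5.
At δ = 7/9: δ+…+δ^4 = 2.2192 ≥ 0.2000.
So cooperation is sustainable.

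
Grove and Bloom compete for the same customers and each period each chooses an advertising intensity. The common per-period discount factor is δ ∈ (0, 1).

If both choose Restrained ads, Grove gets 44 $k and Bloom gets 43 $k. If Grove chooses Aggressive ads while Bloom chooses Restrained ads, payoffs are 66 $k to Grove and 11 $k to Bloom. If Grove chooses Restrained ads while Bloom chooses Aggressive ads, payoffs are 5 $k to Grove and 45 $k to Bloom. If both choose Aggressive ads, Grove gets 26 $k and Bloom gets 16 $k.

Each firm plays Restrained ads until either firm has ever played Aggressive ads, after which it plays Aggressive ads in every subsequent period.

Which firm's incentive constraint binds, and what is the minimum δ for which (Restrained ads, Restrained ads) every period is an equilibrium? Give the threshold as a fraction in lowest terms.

Grove; δ ≥ 11/20

Grove's threshold: (66−44)/(66−26) = 11/20.
Bloom's threshold: (45−43)/(45−16) = 2/29.
11/20 > 2/29, so Grove binds and δ* = 11/20.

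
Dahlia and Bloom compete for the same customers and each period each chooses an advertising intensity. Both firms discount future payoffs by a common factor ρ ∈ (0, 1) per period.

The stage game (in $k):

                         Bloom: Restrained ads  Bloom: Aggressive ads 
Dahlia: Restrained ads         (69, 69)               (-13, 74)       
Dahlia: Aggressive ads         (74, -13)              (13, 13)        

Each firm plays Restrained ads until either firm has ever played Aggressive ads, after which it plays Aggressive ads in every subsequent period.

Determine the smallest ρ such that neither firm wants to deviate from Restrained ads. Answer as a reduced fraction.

5/61

Under grim trigger the critical discount factor is (T−C)/(T−P) with T = 74, C = 69, P = 13.
ρ* = (74−69)/(74−13) = 5/61.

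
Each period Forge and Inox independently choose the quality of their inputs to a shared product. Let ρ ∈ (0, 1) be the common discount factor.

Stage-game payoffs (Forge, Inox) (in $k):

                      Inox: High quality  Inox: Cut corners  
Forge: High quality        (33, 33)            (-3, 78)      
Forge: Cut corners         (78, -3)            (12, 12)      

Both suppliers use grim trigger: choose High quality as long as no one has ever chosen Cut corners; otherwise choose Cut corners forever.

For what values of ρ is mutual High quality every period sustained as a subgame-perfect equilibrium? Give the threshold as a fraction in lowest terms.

15/22

One-period gain from deviating is 78 − 33 = 45. The loss is 33 − 12 = 21 in every subsequent period, with present value 21·ρ/(1−ρ).
Deviation is unprofitable when 21·ρ/(1−ρ) ≥ 45, i.e. ρ/(1−ρ) ≥ 15/7.
Equivalently ρ ≥ 45/(45+21) = 15/22.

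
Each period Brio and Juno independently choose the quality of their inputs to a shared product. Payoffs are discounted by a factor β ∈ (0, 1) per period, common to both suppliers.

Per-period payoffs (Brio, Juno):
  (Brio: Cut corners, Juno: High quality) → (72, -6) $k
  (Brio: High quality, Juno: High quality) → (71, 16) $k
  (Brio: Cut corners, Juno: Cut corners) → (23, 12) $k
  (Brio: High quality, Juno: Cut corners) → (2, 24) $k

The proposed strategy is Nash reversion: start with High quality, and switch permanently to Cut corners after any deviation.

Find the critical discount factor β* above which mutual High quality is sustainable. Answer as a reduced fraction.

For Brio: deviation gain 72−71 = 1, per-period punishment loss 71−23 = 48. IC gives β ≥ 1/49.
For Juno: gain 8, loss 4 per period, so β ≥ 8/12 = 2/3.
The tighter constraint is Juno's, so cooperation needs β ≥ 2/3.

2/3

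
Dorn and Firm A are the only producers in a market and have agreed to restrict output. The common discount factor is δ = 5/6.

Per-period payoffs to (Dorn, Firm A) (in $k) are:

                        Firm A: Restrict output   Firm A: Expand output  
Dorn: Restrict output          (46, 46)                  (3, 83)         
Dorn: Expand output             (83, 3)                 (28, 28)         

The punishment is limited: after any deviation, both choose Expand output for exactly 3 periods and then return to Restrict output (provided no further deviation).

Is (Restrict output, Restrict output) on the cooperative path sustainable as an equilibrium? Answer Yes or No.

Comparing payoff streams over the 4 periods until play realigns: cooperate → 46(1+δ+…+δ^3); deviate → 83 + 28(δ+…+δ^3).
Cooperation is sustained iff (46−28)(δ+…+δ^3) ≥ 83−46.
δ+…+δ^3 = 5/6·(1−(5/6)^3)/(1−5/6) = 2.1065, and (83−46)/(46−28) = 2.0556.
2.1065 ≥ 2.0556, so cooperation is sustainable.

Yes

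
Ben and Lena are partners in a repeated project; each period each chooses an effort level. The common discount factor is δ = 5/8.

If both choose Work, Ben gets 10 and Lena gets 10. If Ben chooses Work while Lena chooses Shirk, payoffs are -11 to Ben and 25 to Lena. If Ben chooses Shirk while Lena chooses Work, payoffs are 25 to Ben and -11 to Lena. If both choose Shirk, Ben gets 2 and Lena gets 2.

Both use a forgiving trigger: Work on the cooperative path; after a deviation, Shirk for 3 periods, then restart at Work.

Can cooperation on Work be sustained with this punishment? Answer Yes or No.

Comparing payoff streams over the 4 periods until play realigns: cooperate → 10(1+δ+…+δ^3); deviate → 25 + 2(δ+…+δ^3).
Cooperation is sustained iff (10−2)(δ+…+δ^3) ≥ 25−10.
δ+…+δ^3 = 5/8·(1−(5/8)^3)/(1−5/8) = 1.2598, and (25−10)/(10−2) = 1.8750.
1.2598 < 1.8750, so cooperation is not sustainable.

No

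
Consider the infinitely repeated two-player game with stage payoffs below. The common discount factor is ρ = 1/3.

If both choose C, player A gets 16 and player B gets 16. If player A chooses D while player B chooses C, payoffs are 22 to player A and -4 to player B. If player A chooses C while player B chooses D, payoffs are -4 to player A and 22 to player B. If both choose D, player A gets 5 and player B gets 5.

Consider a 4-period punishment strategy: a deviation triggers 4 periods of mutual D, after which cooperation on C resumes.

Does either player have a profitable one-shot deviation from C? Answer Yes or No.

Yes

IC: ρ+…+ρ^4 ≥ (22−16)/(16−5) = 6/11.
At ρ = 1/3: partial sum = 0.4938 < 0.5455. Cooperation not sustainable.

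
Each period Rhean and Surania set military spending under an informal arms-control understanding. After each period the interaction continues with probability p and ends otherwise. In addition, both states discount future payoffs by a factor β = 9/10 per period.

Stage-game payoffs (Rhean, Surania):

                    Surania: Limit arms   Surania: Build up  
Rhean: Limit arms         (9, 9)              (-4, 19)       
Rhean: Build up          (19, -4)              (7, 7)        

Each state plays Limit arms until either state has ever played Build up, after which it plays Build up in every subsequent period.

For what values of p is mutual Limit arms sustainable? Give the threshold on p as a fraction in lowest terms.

25/27

With continuation probability p and discount β, the effective per-period discount factor is βp.
Grim-trigger IC: βp ≥ (19−9)/(19−7) = 5/6.
So p ≥ (5/6)/(9/10) = 25/27.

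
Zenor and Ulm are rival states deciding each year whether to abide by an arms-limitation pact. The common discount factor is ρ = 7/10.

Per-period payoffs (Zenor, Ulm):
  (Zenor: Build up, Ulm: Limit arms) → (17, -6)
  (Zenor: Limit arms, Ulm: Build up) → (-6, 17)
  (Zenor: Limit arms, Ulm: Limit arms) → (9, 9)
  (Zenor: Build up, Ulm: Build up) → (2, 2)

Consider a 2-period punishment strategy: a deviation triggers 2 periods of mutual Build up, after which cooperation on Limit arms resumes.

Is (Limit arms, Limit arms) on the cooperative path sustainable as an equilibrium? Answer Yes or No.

Yes

Comparing payoff streams over the 3 periods until play realigns: cooperate → 9(1+ρ+…+ρ^2); deviate → 17 + 2(ρ+…+ρ^2).
Cooperation is sustained iff (9−2)(ρ+…+ρ^2) ≥ 17−9.
ρ+…+ρ^2 = 7/10·(1−(7/10)^2)/(1−7/10) = 1.1900, and (17−9)/(9−2) = 1.1429.
1.1900 ≥ 1.1429, so cooperation is sustainable.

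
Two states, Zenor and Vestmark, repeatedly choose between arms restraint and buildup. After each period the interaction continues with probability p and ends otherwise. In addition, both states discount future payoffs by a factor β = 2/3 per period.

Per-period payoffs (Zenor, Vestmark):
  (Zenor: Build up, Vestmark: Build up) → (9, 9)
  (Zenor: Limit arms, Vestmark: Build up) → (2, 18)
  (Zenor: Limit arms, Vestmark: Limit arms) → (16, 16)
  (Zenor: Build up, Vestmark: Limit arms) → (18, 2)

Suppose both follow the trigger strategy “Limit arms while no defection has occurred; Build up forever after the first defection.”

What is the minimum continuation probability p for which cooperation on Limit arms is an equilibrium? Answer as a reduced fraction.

With continuation probability p and discount β, the effective per-period discount factor is βp.
Grim-trigger IC: βp ≥ (18−16)/(18−9) = 2/9.
So p ≥ (2/9)/(2/3) = 1/3.

1/3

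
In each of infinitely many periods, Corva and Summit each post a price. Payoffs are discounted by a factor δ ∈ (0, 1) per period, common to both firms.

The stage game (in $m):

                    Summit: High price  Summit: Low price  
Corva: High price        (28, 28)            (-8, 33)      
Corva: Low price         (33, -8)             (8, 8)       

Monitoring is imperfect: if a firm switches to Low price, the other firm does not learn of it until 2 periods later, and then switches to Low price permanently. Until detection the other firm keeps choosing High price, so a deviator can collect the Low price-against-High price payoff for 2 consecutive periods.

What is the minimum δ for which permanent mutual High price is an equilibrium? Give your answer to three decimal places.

0.447

A deviator earns 33 for 2 periods, then 8 forever; cooperating earns 28 forever. Multiplying the IC by (1−δ):
28 ≥ 33(1−δ^2) + 8δ^2, so 25·δ^2 ≥ 5 and δ^2 ≥ 1/5.
δ ≥ (1/5)^(1/2) ≈ 0.447.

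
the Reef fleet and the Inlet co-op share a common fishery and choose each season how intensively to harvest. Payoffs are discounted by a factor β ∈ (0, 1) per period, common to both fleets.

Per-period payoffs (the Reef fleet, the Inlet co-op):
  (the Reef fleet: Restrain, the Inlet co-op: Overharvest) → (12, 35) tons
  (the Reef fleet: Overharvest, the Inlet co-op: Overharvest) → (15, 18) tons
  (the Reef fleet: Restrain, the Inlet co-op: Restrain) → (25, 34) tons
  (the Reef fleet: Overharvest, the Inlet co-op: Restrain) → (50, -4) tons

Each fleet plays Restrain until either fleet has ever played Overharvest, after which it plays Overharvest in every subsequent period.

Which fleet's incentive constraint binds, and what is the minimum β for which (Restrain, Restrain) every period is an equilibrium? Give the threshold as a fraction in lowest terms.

For the Reef fleet: deviation gain 50−25 = 25, per-period punishment loss 25−15 = 10. IC gives β ≥ 25/35 = 5/7.
For the Inlet co-op: gain 1, loss 16 per period, so β ≥ 1/17.
The tighter constraint is the Reef fleet's, so cooperation needs β ≥ 5/7.

the Reef fleet; β ≥ 5/7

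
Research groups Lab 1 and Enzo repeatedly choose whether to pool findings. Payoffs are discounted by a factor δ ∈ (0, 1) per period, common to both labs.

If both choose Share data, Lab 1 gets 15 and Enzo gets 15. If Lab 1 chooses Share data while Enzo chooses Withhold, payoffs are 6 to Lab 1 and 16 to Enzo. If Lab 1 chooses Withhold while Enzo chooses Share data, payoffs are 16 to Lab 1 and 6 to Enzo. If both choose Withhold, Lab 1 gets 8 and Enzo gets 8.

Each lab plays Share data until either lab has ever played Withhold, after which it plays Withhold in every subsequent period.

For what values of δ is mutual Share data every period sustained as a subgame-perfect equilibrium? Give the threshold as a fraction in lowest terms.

1/8

Under grim trigger the critical discount factor is (T−C)/(T−P) with T = 16, C = 15, P = 8.
δ* = (16−15)/(16−8) = 1/8.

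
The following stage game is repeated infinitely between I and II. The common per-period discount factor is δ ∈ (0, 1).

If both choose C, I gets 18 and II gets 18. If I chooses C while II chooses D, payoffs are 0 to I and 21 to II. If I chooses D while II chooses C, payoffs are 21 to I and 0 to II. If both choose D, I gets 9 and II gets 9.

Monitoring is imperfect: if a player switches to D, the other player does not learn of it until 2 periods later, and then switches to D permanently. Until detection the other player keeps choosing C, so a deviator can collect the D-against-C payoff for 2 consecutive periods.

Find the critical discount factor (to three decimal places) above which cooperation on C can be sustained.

Deviating for the 2 undetected periods gains 21−18 = 3 per period over cooperation, then loses 18−9 = 9 per period forever once punishment starts.
Gain: 3(1 + δ + … + δ^1); loss: 9·δ^2/(1−δ).
No profitable deviation ⇔ 3(1−δ^2) ≤ 9·δ^2, i.e. δ^2 ≥ 3/(3+9) = 1/4.
Hence δ ≥ (1/4)^(1/2) ≈ 0.500.

0.500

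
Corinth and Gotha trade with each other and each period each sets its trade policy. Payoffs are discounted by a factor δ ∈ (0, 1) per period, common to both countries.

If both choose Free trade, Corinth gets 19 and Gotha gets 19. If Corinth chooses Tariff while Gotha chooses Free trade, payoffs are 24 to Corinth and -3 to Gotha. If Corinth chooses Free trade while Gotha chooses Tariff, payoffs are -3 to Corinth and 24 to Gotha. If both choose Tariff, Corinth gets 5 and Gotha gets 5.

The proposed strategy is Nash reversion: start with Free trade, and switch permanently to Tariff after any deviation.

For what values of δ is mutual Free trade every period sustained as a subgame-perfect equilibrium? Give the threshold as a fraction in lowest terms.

One-period gain from deviating is 24 − 19 = 5. The loss is 19 − 5 = 14 in every subsequent period, with present value 14·δ/(1−δ).
Deviation is unprofitable when 14·δ/(1−δ) ≥ 5, i.e. δ/(1−δ) ≥ 5/14.
Equivalently δ ≥ 5/(5+14) = 5/19.

5/19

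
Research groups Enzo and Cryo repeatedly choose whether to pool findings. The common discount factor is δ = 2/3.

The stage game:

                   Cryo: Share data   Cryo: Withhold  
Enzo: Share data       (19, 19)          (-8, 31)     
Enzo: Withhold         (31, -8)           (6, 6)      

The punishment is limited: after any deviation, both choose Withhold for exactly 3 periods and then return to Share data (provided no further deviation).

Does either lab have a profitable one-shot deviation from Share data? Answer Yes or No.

Comparing payoff streams over the 4 periods until play realigns: cooperate → 19(1+δ+…+δ^3); deviate → 31 + 6(δ+…+δ^3).
Cooperation is sustained iff (19−6)(δ+…+δ^3) ≥ 31−19.
δ+…+δ^3 = 2/3·(1−(2/3)^3)/(1−2/3) = 1.4074, and (31−19)/(19−6) = 0.9231.
1.4074 ≥ 0.9231, so cooperation is sustainable.

No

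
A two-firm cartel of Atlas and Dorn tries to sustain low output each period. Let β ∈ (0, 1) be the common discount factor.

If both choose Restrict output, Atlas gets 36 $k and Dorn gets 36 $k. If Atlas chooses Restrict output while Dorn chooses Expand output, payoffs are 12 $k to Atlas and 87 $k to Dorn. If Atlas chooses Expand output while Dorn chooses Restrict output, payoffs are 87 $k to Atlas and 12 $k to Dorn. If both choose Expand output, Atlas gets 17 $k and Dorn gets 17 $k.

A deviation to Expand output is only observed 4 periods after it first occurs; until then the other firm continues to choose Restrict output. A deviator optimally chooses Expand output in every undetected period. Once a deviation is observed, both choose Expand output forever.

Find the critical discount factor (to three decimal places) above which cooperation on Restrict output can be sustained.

Deviating for the 4 undetected periods gains 87−36 = 51 per period over cooperation, then loses 36−17 = 19 per period forever once punishment starts.
Gain: 51(1 + β + … + β^3); loss: 19·β^4/(1−β).
No profitable deviation ⇔ 51(1−β^4) ≤ 19·β^4, i.e. β^4 ≥ 51/(51+19) = 51/70.
Hence β ≥ (51/70)^(1/4) ≈ 0.924.

0.924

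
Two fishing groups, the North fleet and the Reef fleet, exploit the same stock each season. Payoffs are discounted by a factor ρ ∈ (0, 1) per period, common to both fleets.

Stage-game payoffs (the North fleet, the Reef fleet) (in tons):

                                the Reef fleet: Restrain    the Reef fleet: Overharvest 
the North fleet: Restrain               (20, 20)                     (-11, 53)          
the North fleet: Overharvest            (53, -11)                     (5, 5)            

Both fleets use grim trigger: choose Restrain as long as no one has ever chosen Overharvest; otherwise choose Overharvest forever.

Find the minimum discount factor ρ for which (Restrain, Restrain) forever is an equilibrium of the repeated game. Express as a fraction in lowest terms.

11/16

One-period gain from deviating is 53 − 20 = 33. The loss is 20 − 5 = 15 in every subsequent period, with present value 15·ρ/(1−ρ).
Deviation is unprofitable when 15·ρ/(1−ρ) ≥ 33, i.e. ρ/(1−ρ) ≥ 11/5.
Equivalently ρ ≥ 33/(33+15) = 11/16.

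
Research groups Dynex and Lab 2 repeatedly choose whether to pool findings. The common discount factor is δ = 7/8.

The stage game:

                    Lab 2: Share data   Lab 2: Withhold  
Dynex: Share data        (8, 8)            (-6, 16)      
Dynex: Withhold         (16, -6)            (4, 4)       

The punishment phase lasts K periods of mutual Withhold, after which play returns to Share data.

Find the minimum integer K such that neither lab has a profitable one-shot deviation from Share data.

No profitable deviation requires (8−4)(δ+…+δ^K) ≥ 16−8, i.e. δ+…+δ^K ≥ 2 ≈ 2.0000.
With δ = 7/8, the partial sums are K=1: 0.8750, K=2: 1.6406, K=3: 2.3105.
K = 3 is the first length at which the sum reaches 2.0000.

3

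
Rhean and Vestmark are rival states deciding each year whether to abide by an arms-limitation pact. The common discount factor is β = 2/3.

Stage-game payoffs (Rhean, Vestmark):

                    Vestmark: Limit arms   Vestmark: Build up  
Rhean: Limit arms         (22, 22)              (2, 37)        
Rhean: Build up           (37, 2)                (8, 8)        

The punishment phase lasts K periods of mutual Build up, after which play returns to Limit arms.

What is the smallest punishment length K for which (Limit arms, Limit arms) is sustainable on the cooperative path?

2

IC: β(1−β^K)/(1−β) ≥ (37−22)/(22−8) = 15/14.
With β = 2/3: need 1 − β^K ≥ 15/14·(1−2/3)/(2/3), i.e. β^K ≤ 0.4643.
Since (2/3)^1 = 0.6667 and (2/3)^2 = 0.4444, the smallest such K is 2.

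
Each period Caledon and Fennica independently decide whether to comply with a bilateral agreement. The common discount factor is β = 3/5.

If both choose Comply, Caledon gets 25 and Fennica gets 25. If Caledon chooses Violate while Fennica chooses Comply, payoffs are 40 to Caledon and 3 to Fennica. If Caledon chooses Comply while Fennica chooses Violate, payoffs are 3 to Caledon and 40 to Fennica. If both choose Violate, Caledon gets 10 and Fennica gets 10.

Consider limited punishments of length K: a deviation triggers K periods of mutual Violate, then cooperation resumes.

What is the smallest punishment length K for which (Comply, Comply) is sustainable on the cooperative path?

No profitable deviation requires (25−10)(β+…+β^K) ≥ 40−25, i.e. β+…+β^K ≥ 1 ≈ 1.0000.
With β = 3/5, the partial sums are K=1: 0.6000, K=2: 0.9600, K=3: 1.1760.
K = 3 is the first length at which the sum reaches 1.0000.

3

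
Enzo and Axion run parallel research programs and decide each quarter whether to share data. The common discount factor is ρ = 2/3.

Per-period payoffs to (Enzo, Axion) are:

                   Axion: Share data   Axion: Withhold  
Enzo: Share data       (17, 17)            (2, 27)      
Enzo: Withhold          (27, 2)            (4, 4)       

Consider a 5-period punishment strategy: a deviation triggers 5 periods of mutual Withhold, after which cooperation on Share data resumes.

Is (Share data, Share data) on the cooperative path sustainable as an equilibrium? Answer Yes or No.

Yes

Comparing payoff streams over the 6 periods until play realigns: cooperate → 17(1+ρ+…+ρ^5); deviate → 27 + 4(ρ+…+ρ^5).
Cooperation is sustained iff (17−4)(ρ+…+ρ^5) ≥ 27−17.
ρ+…+ρ^5 = 2/3·(1−(2/3)^5)/(1−2/3) = 1.7366, and (27−17)/(17−4) = 0.7692.
1.7366 ≥ 0.7692, so cooperation is sustainable.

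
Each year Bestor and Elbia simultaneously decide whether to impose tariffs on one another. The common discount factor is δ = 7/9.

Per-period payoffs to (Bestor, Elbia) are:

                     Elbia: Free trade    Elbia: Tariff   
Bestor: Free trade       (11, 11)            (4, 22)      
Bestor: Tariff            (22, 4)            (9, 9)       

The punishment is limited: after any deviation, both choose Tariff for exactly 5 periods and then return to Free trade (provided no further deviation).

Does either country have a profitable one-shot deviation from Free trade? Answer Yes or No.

A one-shot deviation gives 22 now, then 9 for 5 periods, then back to 11.
Gain from deviating: (22−11) today; loss: (11−9) in each of the next 5 periods.
No-deviation condition: (11−9)(δ+…+δ^5) ≥ 22−11, i.e. δ+…+δ^5 ≥ 11/2.
At δ = 7/9: δ+…+δ^5 = 2.5038 < 5.5000.
So cooperation is not sustainable.

Yes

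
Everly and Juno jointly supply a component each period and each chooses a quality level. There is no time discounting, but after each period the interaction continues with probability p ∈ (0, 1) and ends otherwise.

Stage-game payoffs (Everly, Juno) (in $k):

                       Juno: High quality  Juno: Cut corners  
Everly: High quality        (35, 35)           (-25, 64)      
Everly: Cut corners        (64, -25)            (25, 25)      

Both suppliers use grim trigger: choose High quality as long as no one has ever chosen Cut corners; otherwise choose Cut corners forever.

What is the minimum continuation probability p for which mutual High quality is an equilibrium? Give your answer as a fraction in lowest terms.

29/39

Expected cooperation value is 35 + p·35 + p²·35 + … = 35/(1−p); deviation gives 64 + p·25/(1−p).
35 ≥ 64(1−p) + 25p ⇒ 39p ≥ 29 ⇒ p ≥ 29/39.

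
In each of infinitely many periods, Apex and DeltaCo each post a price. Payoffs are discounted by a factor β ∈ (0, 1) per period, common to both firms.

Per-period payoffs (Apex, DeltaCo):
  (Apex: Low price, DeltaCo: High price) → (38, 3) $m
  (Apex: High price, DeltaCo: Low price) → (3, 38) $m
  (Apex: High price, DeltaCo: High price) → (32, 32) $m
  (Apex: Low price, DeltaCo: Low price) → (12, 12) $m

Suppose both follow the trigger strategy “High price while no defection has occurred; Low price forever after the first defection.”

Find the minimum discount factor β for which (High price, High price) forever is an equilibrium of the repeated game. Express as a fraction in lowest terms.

Cooperation forever yields 32 each period: 32/(1−β).
Deviating yields 38 once, then 12 forever: 38 + 12β/(1−β).
No profitable deviation requires 32/(1−β) ≥ 38 + 12β/(1−β).
Multiplying by (1−β): 32 ≥ 38(1−β) + 12β = 38 − 26β.
So 26β ≥ 6, i.e. β ≥ 6/26 = 3/13.

3/13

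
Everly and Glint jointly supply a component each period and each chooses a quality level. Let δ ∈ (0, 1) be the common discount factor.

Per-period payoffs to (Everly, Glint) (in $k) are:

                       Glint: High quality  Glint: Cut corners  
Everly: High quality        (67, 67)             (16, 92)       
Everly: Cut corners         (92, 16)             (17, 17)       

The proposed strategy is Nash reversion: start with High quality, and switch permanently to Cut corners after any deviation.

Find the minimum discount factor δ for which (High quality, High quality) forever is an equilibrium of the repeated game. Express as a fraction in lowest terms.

1/3

Cooperation forever yields 67 each period: 67/(1−δ).
Deviating yields 92 once, then 17 forever: 92 + 17δ/(1−δ).
No profitable deviation requires 67/(1−δ) ≥ 92 + 17δ/(1−δ).
Multiplying by (1−δ): 67 ≥ 92(1−δ) + 17δ = 92 − 75δ.
So 75δ ≥ 25, i.e. δ ≥ 25/75 = 1/3.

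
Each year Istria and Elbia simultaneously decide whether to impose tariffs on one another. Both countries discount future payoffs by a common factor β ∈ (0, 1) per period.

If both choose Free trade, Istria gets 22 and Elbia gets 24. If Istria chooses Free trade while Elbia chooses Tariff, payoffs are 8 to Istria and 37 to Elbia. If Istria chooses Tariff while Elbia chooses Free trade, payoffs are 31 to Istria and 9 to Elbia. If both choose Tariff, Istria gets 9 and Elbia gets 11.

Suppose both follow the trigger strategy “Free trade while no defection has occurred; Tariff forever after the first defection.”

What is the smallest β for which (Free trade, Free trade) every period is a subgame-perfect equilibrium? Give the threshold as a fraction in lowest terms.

For Istria: deviation gain 31−22 = 9, per-period punishment loss 22−9 = 13. IC gives β ≥ 9/22.
For Elbia: gain 13, loss 13 per period, so β ≥ 13/26 = 1/2.
The tighter constraint is Elbia's, so cooperation needs β ≥ 1/2.

1/2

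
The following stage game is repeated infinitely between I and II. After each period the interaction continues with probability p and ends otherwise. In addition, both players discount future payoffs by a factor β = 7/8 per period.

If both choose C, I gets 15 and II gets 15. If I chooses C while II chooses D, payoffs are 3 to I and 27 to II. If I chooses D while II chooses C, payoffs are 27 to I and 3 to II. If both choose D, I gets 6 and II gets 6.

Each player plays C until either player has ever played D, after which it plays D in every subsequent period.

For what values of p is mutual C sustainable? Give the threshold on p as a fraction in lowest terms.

With continuation probability p and discount β, the effective per-period discount factor is βp.
Grim-trigger IC: βp ≥ (27−15)/(27−6) = 4/7.
So p ≥ (4/7)/(7/8) = 32/49.

32/49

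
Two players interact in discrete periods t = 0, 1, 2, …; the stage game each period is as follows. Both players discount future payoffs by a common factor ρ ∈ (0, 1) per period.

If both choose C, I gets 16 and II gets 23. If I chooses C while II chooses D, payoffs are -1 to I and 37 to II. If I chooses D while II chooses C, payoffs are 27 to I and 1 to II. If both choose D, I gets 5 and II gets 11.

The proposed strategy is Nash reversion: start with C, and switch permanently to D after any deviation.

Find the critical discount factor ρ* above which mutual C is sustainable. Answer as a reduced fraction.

I's threshold: (27−16)/(27−5) = 1/2.
II's threshold: (37−23)/(37−11) = 7/13.
1/2 < 7/13, so II binds and ρ* = 7/13.

7/13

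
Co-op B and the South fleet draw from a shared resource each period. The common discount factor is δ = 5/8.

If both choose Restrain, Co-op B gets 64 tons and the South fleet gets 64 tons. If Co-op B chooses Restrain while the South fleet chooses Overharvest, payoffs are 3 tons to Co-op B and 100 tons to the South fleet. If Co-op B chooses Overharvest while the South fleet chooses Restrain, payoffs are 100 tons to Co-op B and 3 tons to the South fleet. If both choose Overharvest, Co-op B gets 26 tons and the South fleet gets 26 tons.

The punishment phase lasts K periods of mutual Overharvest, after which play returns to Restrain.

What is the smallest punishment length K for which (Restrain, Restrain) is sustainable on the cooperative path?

2

IC: δ(1−δ^K)/(1−δ) ≥ (100−64)/(64−26) = 18/19.
With δ = 5/8: need 1 − δ^K ≥ 18/19·(1−5/8)/(5/8), i.e. δ^K ≤ 0.4316.
Since (5/8)^1 = 0.6250 and (5/8)^2 = 0.3906, the smallest such K is 2.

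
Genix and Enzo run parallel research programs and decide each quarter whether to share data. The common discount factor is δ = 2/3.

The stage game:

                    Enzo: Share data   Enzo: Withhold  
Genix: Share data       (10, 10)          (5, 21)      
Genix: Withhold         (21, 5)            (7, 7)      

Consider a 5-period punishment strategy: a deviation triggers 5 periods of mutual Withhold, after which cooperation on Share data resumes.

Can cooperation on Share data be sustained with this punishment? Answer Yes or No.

No

Comparing payoff streams over the 6 periods until play realigns: cooperate → 10(1+δ+…+δ^5); deviate → 21 + 7(δ+…+δ^5).
Cooperation is sustained iff (10−7)(δ+…+δ^5) ≥ 21−10.
δ+…+δ^5 = 2/3·(1−(2/3)^5)/(1−2/3) = 1.7366, and (21−10)/(10−7) = 3.6667.
1.7366 < 3.6667, so cooperation is not sustainable.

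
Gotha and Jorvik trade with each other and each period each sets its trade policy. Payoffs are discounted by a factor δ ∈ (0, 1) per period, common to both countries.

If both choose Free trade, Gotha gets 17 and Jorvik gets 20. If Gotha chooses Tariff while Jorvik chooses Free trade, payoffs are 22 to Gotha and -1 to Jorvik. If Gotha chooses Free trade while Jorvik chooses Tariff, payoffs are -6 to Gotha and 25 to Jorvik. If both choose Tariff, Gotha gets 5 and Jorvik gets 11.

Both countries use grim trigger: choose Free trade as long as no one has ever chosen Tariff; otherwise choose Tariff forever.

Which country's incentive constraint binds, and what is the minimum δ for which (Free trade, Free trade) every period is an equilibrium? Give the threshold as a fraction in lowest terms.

Gotha's threshold: (22−17)/(22−5) = 5/17.
Jorvik's threshold: (25−20)/(25−11) = 5/14.
5/17 < 5/14, so Jorvik binds and δ* = 5/14.

Jorvik; δ ≥ 5/14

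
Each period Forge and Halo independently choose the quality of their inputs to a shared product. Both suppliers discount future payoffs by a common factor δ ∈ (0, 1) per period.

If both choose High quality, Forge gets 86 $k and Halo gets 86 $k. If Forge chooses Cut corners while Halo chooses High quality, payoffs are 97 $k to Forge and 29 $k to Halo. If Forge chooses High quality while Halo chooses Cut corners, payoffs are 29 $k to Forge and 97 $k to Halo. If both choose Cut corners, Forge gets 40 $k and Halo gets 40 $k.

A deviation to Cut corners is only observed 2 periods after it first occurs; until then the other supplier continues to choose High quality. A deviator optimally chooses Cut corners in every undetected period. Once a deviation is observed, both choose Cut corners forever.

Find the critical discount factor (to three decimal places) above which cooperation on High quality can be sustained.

A deviator earns 97 for 2 periods, then 40 forever; cooperating earns 86 forever. Multiplying the IC by (1−δ):
86 ≥ 97(1−δ^2) + 40δ^2, so 57·δ^2 ≥ 11 and δ^2 ≥ 11/57.
δ ≥ (11/57)^(1/2) ≈ 0.439.

0.439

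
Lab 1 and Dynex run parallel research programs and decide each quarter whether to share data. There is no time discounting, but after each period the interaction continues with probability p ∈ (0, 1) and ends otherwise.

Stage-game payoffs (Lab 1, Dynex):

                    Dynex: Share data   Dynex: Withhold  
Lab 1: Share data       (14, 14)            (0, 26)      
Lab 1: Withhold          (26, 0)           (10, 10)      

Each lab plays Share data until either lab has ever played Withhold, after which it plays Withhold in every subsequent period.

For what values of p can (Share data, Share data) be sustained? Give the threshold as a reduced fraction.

Expected cooperation value is 14 + p·14 + p²·14 + … = 14/(1−p); deviation gives 26 + p·10/(1−p).
14 ≥ 26(1−p) + 10p ⇒ 16p ≥ 12 ⇒ p ≥ 12/16 = 3/4.

3/4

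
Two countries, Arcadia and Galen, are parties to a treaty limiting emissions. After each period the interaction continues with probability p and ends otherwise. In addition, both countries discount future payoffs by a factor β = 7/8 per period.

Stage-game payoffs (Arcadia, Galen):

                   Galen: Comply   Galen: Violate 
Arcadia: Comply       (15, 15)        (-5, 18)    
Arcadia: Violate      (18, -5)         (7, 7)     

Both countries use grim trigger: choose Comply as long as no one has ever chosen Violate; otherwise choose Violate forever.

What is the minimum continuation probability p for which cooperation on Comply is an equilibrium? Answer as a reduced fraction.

24/77

Expected continuation weight on next period's payoff is β·p = 7/8·p, which plays the role of the discount factor.
Cooperation requires 7/8·p ≥ (18−15)/(18−7) = 3/11, hence p ≥ 24/77.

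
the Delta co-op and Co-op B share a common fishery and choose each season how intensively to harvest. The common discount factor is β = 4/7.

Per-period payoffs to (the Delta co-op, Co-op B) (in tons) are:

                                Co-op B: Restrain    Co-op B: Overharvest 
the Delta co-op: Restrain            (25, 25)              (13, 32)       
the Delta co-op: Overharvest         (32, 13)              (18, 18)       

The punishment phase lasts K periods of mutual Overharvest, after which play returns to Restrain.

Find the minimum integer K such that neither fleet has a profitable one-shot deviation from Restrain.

IC: β(1−β^K)/(1−β) ≥ (32−25)/(25−18) = 1.
With β = 4/7: need 1 − β^K ≥ 1·(1−4/7)/(4/7), i.e. β^K ≤ 0.2500.
Since (4/7)^2 = 0.3265 and (4/7)^3 = 0.1866, the smallest such K is 3.

3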